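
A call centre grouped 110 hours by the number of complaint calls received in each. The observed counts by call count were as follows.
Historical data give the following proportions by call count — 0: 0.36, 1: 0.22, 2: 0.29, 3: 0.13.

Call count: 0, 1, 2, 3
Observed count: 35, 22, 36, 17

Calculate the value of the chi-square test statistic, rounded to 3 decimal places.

1.771

Expected counts E_i = n·p_i: 110×0.36 = 39.6, 110×0.22 = 24.2, 110×0.29 = 31.9, 110×0.13 = 14.3.
χ² = (35−39.6)²/39.6 + (22−24.2)²/24.2 + (36−31.9)²/31.9 + (17−14.3)²/14.3
   = 0.5343 + 0.2000 + 0.5270 + 0.5098
Sum = 1.771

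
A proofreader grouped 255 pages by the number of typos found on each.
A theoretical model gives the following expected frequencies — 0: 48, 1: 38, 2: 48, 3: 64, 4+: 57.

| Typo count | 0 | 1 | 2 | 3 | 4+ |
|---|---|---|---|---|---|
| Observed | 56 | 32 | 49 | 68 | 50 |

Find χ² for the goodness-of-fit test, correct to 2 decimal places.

χ² = (56−48)²/48 + (32−38)²/38 + (49−48)²/48 + (68−64)²/64 + (50−57)²/57
   = 1.333 + 0.947 + 0.021 + 0.250 + 0.860
Sum = 3.41

3.41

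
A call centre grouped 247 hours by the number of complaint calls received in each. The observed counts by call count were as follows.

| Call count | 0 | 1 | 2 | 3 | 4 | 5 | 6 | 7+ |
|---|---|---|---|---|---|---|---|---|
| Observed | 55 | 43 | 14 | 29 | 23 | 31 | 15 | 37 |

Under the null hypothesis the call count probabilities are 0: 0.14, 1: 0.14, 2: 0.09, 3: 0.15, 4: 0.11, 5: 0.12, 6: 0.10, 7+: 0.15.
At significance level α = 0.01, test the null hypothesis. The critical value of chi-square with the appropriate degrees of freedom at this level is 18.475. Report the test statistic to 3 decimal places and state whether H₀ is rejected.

23.416; reject

Expected counts E_i = n·p_i: 247×0.14 = 34.58, 247×0.14 = 34.58, 247×0.09 = 22.23, 247×0.15 = 37.05, 247×0.11 = 27.17, 247×0.12 = 29.64, 247×0.10 = 24.7, 247×0.15 = 37.05.
0: (55 − 34.58)²/34.58 = 416.9764/34.58 = 12.0583
1: (43 − 34.58)²/34.58 = 70.8964/34.58 = 2.0502
2: (14 − 22.23)²/22.23 = 67.7329/22.23 = 3.0469
3: (29 − 37.05)²/37.05 = 64.8025/37.05 = 1.7491
4: (23 − 27.17)²/27.17 = 17.3889/27.17 = 0.6400
5: (31 − 29.64)²/29.64 = 1.8496/29.64 = 0.0624
6: (15 − 24.7)²/24.7 = 94.09/24.7 = 3.8093
7+: (37 − 37.05)²/37.05 = 0.0025/37.05 = 0.0001
Sum = 23.416
df = 7. Since 23.416 > 18.475, we reject H₀.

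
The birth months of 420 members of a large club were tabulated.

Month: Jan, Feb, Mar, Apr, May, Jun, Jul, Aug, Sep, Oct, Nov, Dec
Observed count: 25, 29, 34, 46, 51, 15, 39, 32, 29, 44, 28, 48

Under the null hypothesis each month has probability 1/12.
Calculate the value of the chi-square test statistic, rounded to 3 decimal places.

36.400

Under H₀ each category has probability 1/12, so each expected count is 420/12 = 35.
Jan: (25 − 35)²/35 = 100/35 = 2.8571
Feb: (29 − 35)²/35 = 36/35 = 1.0286
Mar: (34 − 35)²/35 = 1/35 = 0.0286
Apr: (46 − 35)²/35 = 121/35 = 3.4571
May: (51 − 35)²/35 = 256/35 = 7.3143
Jun: (15 − 35)²/35 = 400/35 = 11.4286
Jul: (39 − 35)²/35 = 16/35 = 0.4571
Aug: (32 − 35)²/35 = 9/35 = 0.2571
Sep: (29 − 35)²/35 = 36/35 = 1.0286
Oct: (44 − 35)²/35 = 81/35 = 2.3143
Nov: (28 − 35)²/35 = 49/35 = 1.4000
Dec: (48 − 35)²/35 = 169/35 = 4.8286
Sum = 36.400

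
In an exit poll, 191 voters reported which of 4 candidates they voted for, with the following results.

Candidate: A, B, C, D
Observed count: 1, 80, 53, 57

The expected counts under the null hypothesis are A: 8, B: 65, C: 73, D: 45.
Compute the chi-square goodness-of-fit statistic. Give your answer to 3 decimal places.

18.266

A: (1 − 8)²/8 = 49/8 = 6.1250
B: (80 − 65)²/65 = 225/65 = 3.4615
C: (53 − 73)²/73 = 400/73 = 5.4795
D: (57 − 45)²/45 = 144/45 = 3.2000
Sum = 18.266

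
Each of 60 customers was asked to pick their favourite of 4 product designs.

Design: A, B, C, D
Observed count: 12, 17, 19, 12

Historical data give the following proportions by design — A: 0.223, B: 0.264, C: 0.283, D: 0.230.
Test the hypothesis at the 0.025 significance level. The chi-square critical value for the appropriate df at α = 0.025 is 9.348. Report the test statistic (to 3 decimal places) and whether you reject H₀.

Expected counts E_i = n·p_i: 60×0.223 = 13.38, 60×0.264 = 15.84, 60×0.283 = 16.98, 60×0.230 = 13.8.
cat         O        E   (O−E)²/E
A          12    13.38     0.1423
B          17    15.84     0.0849
C          19    16.98     0.2403
D          12     13.8     0.2348
Sum = 0.702
df = 3. Since 0.702 < 9.348, we do not reject H₀.

0.702; do not reject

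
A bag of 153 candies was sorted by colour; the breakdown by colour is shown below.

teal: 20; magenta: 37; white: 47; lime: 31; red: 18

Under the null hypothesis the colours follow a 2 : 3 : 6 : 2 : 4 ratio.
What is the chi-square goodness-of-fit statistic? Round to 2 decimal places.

23.22

Ratio total = 17. Expected counts: 153×2/17 = 18, 153×3/17 = 27, 153×6/17 = 54, 153×2/17 = 18, 153×4/17 = 36.
teal: (20 − 18)²/18 = 4/18 = 0.222
magenta: (37 − 27)²/27 = 100/27 = 3.704
white: (47 − 54)²/54 = 49/54 = 0.907
lime: (31 − 18)²/18 = 169/18 = 9.389
red: (18 − 36)²/36 = 324/36 = 9.000
Sum = 23.22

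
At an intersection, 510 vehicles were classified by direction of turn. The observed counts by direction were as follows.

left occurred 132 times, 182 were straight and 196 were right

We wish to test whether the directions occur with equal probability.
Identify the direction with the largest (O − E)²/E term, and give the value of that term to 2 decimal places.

left, 8.49

Expected count for each of the 3 categories: 510/3 = 170.
cat           O        E   (O−E)²/E
left        132      170      8.494
straight    182      170      0.847
right       196      170      3.976
The largest term is for left: 8.49.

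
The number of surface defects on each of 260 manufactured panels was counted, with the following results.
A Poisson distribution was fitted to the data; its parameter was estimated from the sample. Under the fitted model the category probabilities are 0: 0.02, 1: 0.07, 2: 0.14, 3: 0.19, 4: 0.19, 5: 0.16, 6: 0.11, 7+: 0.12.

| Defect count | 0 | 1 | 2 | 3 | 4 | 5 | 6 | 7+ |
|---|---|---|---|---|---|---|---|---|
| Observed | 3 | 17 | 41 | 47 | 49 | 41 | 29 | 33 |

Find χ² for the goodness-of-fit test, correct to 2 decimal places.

Expected counts E_i = n·p_i: 260×0.02 = 5.2, 260×0.07 = 18.2, 260×0.14 = 36.4, 260×0.19 = 49.4, 260×0.19 = 49.4, 260×0.16 = 41.6, 260×0.11 = 28.6, 260×0.12 = 31.2.
χ² = (3−5.2)²/5.2 + (17−18.2)²/18.2 + (41−36.4)²/36.4 + (47−49.4)²/49.4 + (49−49.4)²/49.4 + (41−41.6)²/41.6 + (29−28.6)²/28.6 + (33−31.2)²/31.2
   = 0.931 + 0.079 + 0.581 + 0.117 + 0.003 + 0.009 + 0.006 + 0.104
Sum = 1.83

1.83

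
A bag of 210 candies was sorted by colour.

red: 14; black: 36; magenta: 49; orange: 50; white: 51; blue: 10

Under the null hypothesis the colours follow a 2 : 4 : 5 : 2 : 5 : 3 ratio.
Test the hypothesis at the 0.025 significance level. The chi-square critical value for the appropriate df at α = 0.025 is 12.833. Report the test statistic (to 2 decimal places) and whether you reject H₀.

Ratio total = 21. Expected counts: 210×2/21 = 20, 210×4/21 = 40, 210×5/21 = 50, 210×2/21 = 20, 210×5/21 = 50, 210×3/21 = 30.
cat          O        E   (O−E)²/E
red         14       20      1.800
black       36       40      0.400
magenta     49       50      0.020
orange      50       20     45.000
white       51       50      0.020
blue        10       30     13.333
Sum = 60.57
df = 5. Since 60.57 > 12.833, we reject H₀.

60.57; reject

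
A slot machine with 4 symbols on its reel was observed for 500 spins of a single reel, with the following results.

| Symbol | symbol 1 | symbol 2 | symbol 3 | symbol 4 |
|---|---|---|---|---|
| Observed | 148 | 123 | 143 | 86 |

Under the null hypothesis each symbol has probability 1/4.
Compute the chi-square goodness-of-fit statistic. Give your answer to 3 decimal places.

19.024

Under H₀ each category has probability 1/4, so each expected count is 500/4 = 125.
cat           O        E   (O−E)²/E
symbol 1    148      125     4.2320
symbol 2    123      125     0.0320
symbol 3    143      125     2.5920
symbol 4     86      125    12.1680
Sum = 19.024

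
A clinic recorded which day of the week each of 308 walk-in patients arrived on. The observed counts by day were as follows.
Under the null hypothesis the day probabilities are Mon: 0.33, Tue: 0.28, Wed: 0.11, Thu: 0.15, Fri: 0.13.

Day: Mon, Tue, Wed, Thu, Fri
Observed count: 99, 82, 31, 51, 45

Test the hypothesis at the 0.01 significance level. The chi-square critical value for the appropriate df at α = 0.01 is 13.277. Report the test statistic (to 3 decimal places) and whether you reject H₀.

1.635; do not reject

Expected counts E_i = n·p_i: 308×0.33 = 101.64, 308×0.28 = 86.24, 308×0.11 = 33.88, 308×0.15 = 46.2, 308×0.13 = 40.04.
χ² = (99−101.64)²/101.64 + (82−86.24)²/86.24 + (31−33.88)²/33.88 + (51−46.2)²/46.2 + (45−40.04)²/40.04
   = 0.0686 + 0.2085 + 0.2448 + 0.4987 + 0.6144
Sum = 1.635
df = 4. Since 1.635 < 13.277, we do not reject H₀.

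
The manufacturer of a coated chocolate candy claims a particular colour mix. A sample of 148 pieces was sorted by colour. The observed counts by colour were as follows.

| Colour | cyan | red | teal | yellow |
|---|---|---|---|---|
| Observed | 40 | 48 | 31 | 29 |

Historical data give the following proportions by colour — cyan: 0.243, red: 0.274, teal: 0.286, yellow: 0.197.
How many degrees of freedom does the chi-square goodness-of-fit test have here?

3

There are k = 4 categories and no parameters were estimated from the data, so df = 4 − 1 = 3.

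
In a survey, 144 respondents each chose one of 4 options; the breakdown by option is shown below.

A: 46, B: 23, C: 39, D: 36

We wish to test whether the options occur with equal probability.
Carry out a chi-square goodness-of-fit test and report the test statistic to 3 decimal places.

Under H₀ each category has probability 1/4, so each expected count is 144/4 = 36.
cat         O        E   (O−E)²/E
A          46       36     2.7778
B          23       36     4.6944
C          39       36     0.2500
D          36       36     0.0000
Sum = 7.722

7.722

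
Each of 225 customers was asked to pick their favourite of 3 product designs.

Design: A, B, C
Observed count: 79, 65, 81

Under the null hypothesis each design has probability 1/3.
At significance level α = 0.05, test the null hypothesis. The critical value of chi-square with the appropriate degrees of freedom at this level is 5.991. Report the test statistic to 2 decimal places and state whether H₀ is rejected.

2.03; do not reject

Expected count for each of the 3 categories: 225/3 = 75.
cat         O        E   (O−E)²/E
A          79       75      0.213
B          65       75      1.333
C          81       75      0.480
Sum = 2.03
df = 2. Since 2.03 < 5.991, we do not reject H₀.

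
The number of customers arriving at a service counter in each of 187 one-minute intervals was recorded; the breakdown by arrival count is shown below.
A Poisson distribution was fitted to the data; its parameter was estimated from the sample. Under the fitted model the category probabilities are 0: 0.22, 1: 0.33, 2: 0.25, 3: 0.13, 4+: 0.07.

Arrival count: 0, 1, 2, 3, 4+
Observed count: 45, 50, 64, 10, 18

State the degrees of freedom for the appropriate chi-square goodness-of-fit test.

There are k = 5 categories and 1 parameter estimated from the data, so df = 5 − 1 − 1 = 3.

3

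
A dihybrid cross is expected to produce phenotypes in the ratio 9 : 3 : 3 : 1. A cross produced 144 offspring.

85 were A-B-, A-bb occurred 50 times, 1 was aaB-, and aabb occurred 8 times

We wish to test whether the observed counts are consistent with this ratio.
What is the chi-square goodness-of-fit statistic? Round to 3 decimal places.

44.938

Ratio total = 16. Expected counts: 144×9/16 = 81, 144×3/16 = 27, 144×3/16 = 27, 144×1/16 = 9.
χ² = (85−81)²/81 + (50−27)²/27 + (1−27)²/27 + (8−9)²/9
   = 0.1975 + 19.5926 + 25.0370 + 0.1111
Sum = 44.938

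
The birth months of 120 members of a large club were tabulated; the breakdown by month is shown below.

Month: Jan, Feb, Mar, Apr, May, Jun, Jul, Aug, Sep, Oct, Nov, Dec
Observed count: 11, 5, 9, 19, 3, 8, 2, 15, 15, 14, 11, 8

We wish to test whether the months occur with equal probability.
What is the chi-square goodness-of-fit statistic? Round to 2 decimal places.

29.60

Under H₀ each category has probability 1/12, so each expected count is 120/12 = 10.
Jan: (11 − 10)²/10 = 1/10 = 0.100
Feb: (5 − 10)²/10 = 25/10 = 2.500
Mar: (9 − 10)²/10 = 1/10 = 0.100
Apr: (19 − 10)²/10 = 81/10 = 8.100
May: (3 − 10)²/10 = 49/10 = 4.900
Jun: (8 − 10)²/10 = 4/10 = 0.400
Jul: (2 − 10)²/10 = 64/10 = 6.400
Aug: (15 − 10)²/10 = 25/10 = 2.500
Sep: (15 − 10)²/10 = 25/10 = 2.500
Oct: (14 − 10)²/10 = 16/10 = 1.600
Nov: (11 − 10)²/10 = 1/10 = 0.100
Dec: (8 − 10)²/10 = 4/10 = 0.400
Sum = 29.60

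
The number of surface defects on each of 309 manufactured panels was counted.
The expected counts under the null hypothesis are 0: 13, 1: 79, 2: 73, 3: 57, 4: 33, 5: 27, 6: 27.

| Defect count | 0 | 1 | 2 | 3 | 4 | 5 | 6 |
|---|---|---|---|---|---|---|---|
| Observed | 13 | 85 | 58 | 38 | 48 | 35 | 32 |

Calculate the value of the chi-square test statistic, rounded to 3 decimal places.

0: (13 − 13)²/13 = 0/13 = 0.0000
1: (85 − 79)²/79 = 36/79 = 0.4557
2: (58 − 73)²/73 = 225/73 = 3.0822
3: (38 − 57)²/57 = 361/57 = 6.3333
4: (48 − 33)²/33 = 225/33 = 6.8182
5: (35 − 27)²/27 = 64/27 = 2.3704
6: (32 − 27)²/27 = 25/27 = 0.9259
Sum = 19.986

19.986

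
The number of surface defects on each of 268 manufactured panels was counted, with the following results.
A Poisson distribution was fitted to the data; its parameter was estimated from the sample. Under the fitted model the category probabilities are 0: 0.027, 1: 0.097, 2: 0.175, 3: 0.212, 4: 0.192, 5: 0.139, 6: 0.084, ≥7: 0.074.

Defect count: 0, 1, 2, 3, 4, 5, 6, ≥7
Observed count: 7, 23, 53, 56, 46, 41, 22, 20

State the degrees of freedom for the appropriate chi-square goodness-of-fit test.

There are k = 8 categories and 1 parameter estimated from the data, so df = 8 − 1 − 1 = 6.

6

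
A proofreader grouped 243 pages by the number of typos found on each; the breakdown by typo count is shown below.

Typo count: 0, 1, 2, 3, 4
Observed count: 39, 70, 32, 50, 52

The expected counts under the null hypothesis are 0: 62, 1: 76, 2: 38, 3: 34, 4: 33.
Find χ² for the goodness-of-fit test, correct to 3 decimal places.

cat         O        E   (O−E)²/E
0          39       62     8.5323
1          70       76     0.4737
2          32       38     0.9474
3          50       34     7.5294
4          52       33    10.9394
Sum = 28.422

28.422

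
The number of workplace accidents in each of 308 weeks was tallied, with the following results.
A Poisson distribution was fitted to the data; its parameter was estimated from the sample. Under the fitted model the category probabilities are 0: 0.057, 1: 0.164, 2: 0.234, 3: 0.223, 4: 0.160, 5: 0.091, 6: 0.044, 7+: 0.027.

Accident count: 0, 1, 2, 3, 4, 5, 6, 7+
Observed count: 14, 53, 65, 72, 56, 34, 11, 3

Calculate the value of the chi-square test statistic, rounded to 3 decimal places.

Expected counts E_i = n·p_i: 308×0.057 = 17.556, 308×0.164 = 50.512, 308×0.234 = 72.072, 308×0.223 = 68.684, 308×0.160 = 49.28, 308×0.091 = 28.028, 308×0.044 = 13.552, 308×0.027 = 8.316.
χ² = (14−17.556)²/17.556 + (53−50.512)²/50.512 + (65−72.072)²/72.072 + (72−68.684)²/68.684 + (56−49.28)²/49.28 + (34−28.028)²/28.028 + (11−13.552)²/13.552 + (3−8.316)²/8.316
   = 0.7203 + 0.1225 + 0.6939 + 0.1601 + 0.9164 + 1.2725 + 0.4806 + 3.3983
Sum = 7.765

7.765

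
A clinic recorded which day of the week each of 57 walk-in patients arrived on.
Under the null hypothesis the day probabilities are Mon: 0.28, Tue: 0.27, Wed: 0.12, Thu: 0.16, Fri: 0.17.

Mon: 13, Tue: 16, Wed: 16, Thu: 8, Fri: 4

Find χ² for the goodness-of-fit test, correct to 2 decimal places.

16.32

Expected counts E_i = n·p_i: 57×0.28 = 15.96, 57×0.27 = 15.39, 57×0.12 = 6.84, 57×0.16 = 9.12, 57×0.17 = 9.69.
χ² = (13−15.96)²/15.96 + (16−15.39)²/15.39 + (16−6.84)²/6.84 + (8−9.12)²/9.12 + (4−9.69)²/9.69
   = 0.549 + 0.024 + 12.267 + 0.138 + 3.341
Sum = 16.32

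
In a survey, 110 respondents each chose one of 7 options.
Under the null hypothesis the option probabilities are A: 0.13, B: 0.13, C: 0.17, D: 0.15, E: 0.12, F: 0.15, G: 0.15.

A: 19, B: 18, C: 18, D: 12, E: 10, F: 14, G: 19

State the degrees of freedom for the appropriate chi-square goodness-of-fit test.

There are k = 7 categories and no parameters were estimated from the data, so df = 7 − 1 = 6.

6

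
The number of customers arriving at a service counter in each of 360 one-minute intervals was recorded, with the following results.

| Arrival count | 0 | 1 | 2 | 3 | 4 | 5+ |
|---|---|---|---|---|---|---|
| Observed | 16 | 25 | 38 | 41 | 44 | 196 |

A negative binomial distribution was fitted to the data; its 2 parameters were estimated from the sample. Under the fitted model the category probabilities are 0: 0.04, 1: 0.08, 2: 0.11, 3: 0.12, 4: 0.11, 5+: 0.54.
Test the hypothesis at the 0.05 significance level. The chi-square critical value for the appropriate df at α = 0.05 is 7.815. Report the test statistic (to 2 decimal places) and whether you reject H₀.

1.36; do not reject

Expected counts E_i = n·p_i: 360×0.04 = 14.4, 360×0.08 = 28.8, 360×0.11 = 39.6, 360×0.12 = 43.2, 360×0.11 = 39.6, 360×0.54 = 194.4.
0: (16 − 14.4)²/14.4 = 2.56/14.4 = 0.178
1: (25 − 28.8)²/28.8 = 14.44/28.8 = 0.501
2: (38 − 39.6)²/39.6 = 2.56/39.6 = 0.065
3: (41 − 43.2)²/43.2 = 4.84/43.2 = 0.112
4: (44 − 39.6)²/39.6 = 19.36/39.6 = 0.489
5+: (196 − 194.4)²/194.4 = 2.56/194.4 = 0.013
Sum = 1.36
df = 3. Since 1.36 < 7.815, we do not reject H₀.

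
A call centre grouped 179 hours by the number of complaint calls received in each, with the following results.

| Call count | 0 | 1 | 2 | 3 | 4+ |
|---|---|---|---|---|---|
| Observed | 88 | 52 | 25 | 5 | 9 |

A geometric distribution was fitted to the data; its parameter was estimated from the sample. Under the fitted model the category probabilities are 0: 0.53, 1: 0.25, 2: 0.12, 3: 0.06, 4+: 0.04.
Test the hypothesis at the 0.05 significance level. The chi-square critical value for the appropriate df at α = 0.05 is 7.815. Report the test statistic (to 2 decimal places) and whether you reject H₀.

Expected counts E_i = n·p_i: 179×0.53 = 94.87, 179×0.25 = 44.75, 179×0.12 = 21.48, 179×0.06 = 10.74, 179×0.04 = 7.16.
χ² = (88−94.87)²/94.87 + (52−44.75)²/44.75 + (25−21.48)²/21.48 + (5−10.74)²/10.74 + (9−7.16)²/7.16
   = 0.497 + 1.175 + 0.577 + 3.068 + 0.473
Sum = 5.79
df = 3. Since 5.79 < 7.815, we do not reject H₀.

5.79; do not reject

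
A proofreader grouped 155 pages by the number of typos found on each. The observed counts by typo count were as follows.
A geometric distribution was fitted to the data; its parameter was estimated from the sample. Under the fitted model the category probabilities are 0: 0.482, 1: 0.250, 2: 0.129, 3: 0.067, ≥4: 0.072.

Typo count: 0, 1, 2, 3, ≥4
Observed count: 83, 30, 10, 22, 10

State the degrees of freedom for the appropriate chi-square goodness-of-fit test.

There are k = 5 categories and 1 parameter estimated from the data, so df = 5 − 1 − 1 = 3.

3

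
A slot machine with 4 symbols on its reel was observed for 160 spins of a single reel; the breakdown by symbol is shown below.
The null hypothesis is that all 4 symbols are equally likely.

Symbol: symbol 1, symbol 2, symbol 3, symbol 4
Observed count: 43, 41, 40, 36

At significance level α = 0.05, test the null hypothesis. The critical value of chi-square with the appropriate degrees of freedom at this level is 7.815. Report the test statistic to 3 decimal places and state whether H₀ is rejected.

Under H₀ each category has probability 1/4, so each expected count is 160/4 = 40.
cat           O        E   (O−E)²/E
symbol 1     43       40     0.2250
symbol 2     41       40     0.0250
symbol 3     40       40     0.0000
symbol 4     36       40     0.4000
Sum = 0.650
df = 3. Since 0.650 < 7.815, we do not reject H₀.

0.650; do not reject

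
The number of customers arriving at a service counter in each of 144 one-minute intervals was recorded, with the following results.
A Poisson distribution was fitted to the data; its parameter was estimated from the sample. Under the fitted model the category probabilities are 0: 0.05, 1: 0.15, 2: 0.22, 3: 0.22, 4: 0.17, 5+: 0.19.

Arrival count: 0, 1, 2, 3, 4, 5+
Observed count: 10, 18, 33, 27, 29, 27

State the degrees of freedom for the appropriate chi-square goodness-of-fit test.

There are k = 6 categories and 1 parameter estimated from the data, so df = 6 − 1 − 1 = 4.

4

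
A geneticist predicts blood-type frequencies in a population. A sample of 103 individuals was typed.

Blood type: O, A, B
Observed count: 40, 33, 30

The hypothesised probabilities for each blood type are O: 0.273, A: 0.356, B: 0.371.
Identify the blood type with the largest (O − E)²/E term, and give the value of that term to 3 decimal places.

Expected counts E_i = n·p_i: 103×0.273 = 28.119, 103×0.356 = 36.668, 103×0.371 = 38.213.
O: (40 − 28.119)²/28.119 = 141.158161/28.119 = 5.0200
A: (33 − 36.668)²/36.668 = 13.454224/36.668 = 0.3669
B: (30 − 38.213)²/38.213 = 67.453369/38.213 = 1.7652
The largest term is for O: 5.020.

O, 5.020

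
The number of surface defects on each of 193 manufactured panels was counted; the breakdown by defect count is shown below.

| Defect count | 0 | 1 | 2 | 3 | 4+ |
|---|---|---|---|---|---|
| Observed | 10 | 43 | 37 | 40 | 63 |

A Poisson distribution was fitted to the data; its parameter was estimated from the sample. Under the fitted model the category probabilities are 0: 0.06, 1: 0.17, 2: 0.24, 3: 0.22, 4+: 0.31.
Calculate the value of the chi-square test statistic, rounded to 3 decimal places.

5.566

Expected counts E_i = n·p_i: 193×0.06 = 11.58, 193×0.17 = 32.81, 193×0.24 = 46.32, 193×0.22 = 42.46, 193×0.31 = 59.83.
0: (10 − 11.58)²/11.58 = 2.4964/11.58 = 0.2156
1: (43 − 32.81)²/32.81 = 103.8361/32.81 = 3.1648
2: (37 − 46.32)²/46.32 = 86.8624/46.32 = 1.8753
3: (40 − 42.46)²/42.46 = 6.0516/42.46 = 0.1425
4+: (63 − 59.83)²/59.83 = 10.0489/59.83 = 0.1680
Sum = 5.566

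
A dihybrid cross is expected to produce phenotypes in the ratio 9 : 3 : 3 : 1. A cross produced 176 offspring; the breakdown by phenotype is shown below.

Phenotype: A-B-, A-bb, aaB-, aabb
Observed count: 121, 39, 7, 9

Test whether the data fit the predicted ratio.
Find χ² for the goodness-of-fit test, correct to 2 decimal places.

26.83

Ratio total = 16. Expected counts: 176×9/16 = 99, 176×3/16 = 33, 176×3/16 = 33, 176×1/16 = 11.
cat         O        E   (O−E)²/E
A-B-      121       99      4.889
A-bb       39       33      1.091
aaB-        7       33     20.485
aabb        9       11      0.364
Sum = 26.83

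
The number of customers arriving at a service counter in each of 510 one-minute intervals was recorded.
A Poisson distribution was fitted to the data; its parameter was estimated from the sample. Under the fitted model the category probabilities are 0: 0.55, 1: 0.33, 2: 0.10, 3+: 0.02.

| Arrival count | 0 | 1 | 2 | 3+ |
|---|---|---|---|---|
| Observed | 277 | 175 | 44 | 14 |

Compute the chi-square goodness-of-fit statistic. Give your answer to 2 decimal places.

2.69

Expected counts E_i = n·p_i: 510×0.55 = 280.5, 510×0.33 = 168.3, 510×0.10 = 51, 510×0.02 = 10.2.
cat         O        E   (O−E)²/E
0         277    280.5      0.044
1         175    168.3      0.267
2          44       51      0.961
3+         14     10.2      1.416
Sum = 2.69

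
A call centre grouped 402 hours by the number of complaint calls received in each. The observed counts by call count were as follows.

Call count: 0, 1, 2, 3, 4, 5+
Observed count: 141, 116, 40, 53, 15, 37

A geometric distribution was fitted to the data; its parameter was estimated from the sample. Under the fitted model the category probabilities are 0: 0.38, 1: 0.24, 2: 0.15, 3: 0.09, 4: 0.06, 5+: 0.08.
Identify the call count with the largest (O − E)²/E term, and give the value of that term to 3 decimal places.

Expected counts E_i = n·p_i: 402×0.38 = 152.76, 402×0.24 = 96.48, 402×0.15 = 60.3, 402×0.09 = 36.18, 402×0.06 = 24.12, 402×0.08 = 32.16.
χ² = (141−152.76)²/152.76 + (116−96.48)²/96.48 + (40−60.3)²/60.3 + (53−36.18)²/36.18 + (15−24.12)²/24.12 + (37−32.16)²/32.16
   = 0.9053 + 3.9493 + 6.8340 + 7.8196 + 3.4484 + 0.7284
The largest term is for 3: 7.820.

3, 7.820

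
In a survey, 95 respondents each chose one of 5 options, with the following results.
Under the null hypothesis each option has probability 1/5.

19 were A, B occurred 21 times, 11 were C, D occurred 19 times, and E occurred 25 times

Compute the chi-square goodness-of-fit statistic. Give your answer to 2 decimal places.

5.47

Under H₀ each category has probability 1/5, so each expected count is 95/5 = 19.
χ² = (19−19)²/19 + (21−19)²/19 + (11−19)²/19 + (19−19)²/19 + (25−19)²/19
   = 0.000 + 0.211 + 3.368 + 0.000 + 1.895
Sum = 5.47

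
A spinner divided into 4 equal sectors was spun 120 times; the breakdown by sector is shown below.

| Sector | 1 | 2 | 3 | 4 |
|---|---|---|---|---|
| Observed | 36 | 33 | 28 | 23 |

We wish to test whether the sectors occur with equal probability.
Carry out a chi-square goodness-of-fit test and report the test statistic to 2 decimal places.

3.27

Expected count for each of the 4 categories: 120/4 = 30.
χ² = (36−30)²/30 + (33−30)²/30 + (28−30)²/30 + (23−30)²/30
   = 1.200 + 0.300 + 0.133 + 1.633
Sum = 3.27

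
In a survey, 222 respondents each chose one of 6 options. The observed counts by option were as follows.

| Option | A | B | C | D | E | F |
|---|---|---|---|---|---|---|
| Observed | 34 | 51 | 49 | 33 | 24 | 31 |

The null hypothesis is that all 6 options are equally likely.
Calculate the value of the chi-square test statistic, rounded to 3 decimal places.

15.405

Expected count for each of the 6 categories: 222/6 = 37.
cat         O        E   (O−E)²/E
A          34       37     0.2432
B          51       37     5.2973
C          49       37     3.8919
D          33       37     0.4324
E          24       37     4.5676
F          31       37     0.9730
Sum = 15.405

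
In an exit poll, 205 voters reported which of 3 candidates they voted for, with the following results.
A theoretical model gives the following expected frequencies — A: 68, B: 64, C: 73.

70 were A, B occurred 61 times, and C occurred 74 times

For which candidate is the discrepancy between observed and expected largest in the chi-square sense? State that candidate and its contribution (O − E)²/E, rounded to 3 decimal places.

χ² = (70−68)²/68 + (61−64)²/64 + (74−73)²/73
   = 0.0588 + 0.1406 + 0.0137
The largest term is for B: 0.141.

B, 0.141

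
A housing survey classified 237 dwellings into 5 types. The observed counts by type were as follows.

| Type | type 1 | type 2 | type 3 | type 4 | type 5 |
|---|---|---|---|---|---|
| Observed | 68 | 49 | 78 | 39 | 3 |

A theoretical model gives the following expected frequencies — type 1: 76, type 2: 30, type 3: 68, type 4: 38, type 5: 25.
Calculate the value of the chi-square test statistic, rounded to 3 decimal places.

33.732

type 1: (68 − 76)²/76 = 64/76 = 0.8421
type 2: (49 − 30)²/30 = 361/30 = 12.0333
type 3: (78 − 68)²/68 = 100/68 = 1.4706
type 4: (39 − 38)²/38 = 1/38 = 0.0263
type 5: (3 − 25)²/25 = 484/25 = 19.3600
Sum = 33.732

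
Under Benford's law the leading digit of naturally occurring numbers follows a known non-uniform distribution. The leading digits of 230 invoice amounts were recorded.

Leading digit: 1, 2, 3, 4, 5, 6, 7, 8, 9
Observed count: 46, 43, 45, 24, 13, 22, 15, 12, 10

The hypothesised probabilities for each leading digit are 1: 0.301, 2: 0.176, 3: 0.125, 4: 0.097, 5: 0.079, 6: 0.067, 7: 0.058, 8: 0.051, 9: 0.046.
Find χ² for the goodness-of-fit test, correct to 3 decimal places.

Expected counts E_i = n·p_i: 230×0.301 = 69.23, 230×0.176 = 40.48, 230×0.125 = 28.75, 230×0.097 = 22.31, 230×0.079 = 18.17, 230×0.067 = 15.41, 230×0.058 = 13.34, 230×0.051 = 11.73, 230×0.046 = 10.58.
1: (46 − 69.23)²/69.23 = 539.6329/69.23 = 7.7948
2: (43 − 40.48)²/40.48 = 6.3504/40.48 = 0.1569
3: (45 − 28.75)²/28.75 = 264.0625/28.75 = 9.1848
4: (24 − 22.31)²/22.31 = 2.8561/22.31 = 0.1280
5: (13 − 18.17)²/18.17 = 26.7289/18.17 = 1.4710
6: (22 − 15.41)²/15.41 = 43.4281/15.41 = 2.8182
7: (15 − 13.34)²/13.34 = 2.7556/13.34 = 0.2066
8: (12 − 11.73)²/11.73 = 0.0729/11.73 = 0.0062
9: (10 − 10.58)²/10.58 = 0.3364/10.58 = 0.0318
Sum = 21.798

21.798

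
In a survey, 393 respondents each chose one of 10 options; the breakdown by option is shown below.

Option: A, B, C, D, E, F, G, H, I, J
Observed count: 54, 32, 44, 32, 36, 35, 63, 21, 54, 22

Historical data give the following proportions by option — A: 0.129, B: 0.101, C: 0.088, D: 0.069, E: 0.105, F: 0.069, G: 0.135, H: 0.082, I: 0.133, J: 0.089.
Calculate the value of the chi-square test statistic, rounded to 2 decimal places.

Expected counts E_i = n·p_i: 393×0.129 = 50.697, 393×0.101 = 39.693, 393×0.088 = 34.584, 393×0.069 = 27.117, 393×0.105 = 41.265, 393×0.069 = 27.117, 393×0.135 = 53.055, 393×0.082 = 32.226, 393×0.133 = 52.269, 393×0.089 = 34.977.
cat         O        E   (O−E)²/E
A          54   50.697      0.215
B          32   39.693      1.491
C          44   34.584      2.564
D          32   27.117      0.879
E          36   41.265      0.672
F          35   27.117      2.292
G          63   53.055      1.864
H          21   32.226      3.911
I          54   52.269      0.057
J          22   34.977      4.815
Sum = 18.76

18.76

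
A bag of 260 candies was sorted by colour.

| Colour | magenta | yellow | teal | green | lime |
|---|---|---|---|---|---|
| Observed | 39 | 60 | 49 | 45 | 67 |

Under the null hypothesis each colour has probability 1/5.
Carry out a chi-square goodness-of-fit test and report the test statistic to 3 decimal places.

Expected count for each of the 5 categories: 260/5 = 52.
cat          O        E   (O−E)²/E
magenta     39       52     3.2500
yellow      60       52     1.2308
teal        49       52     0.1731
green       45       52     0.9423
lime        67       52     4.3269
Sum = 9.923

9.923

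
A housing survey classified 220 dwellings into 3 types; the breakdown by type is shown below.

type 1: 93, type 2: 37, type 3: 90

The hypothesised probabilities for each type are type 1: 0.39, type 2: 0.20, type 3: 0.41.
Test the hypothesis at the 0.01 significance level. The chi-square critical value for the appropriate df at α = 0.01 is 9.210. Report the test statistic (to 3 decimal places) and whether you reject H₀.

Expected counts E_i = n·p_i: 220×0.39 = 85.8, 220×0.20 = 44, 220×0.41 = 90.2.
χ² = (93−85.8)²/85.8 + (37−44)²/44 + (90−90.2)²/90.2
   = 0.6042 + 1.1136 + 0.0004
Sum = 1.718
df = 2. Since 1.718 < 9.210, we do not reject H₀.

1.718; do not reject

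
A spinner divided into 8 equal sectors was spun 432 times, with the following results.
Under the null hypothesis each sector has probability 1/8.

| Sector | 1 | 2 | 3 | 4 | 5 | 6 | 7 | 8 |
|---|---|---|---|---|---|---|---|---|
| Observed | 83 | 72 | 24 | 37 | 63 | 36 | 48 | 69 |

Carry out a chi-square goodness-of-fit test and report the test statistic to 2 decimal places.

Expected count for each of the 8 categories: 432/8 = 54.
cat         O        E   (O−E)²/E
1          83       54     15.574
2          72       54      6.000
3          24       54     16.667
4          37       54      5.352
5          63       54      1.500
6          36       54      6.000
7          48       54      0.667
8          69       54      4.167
Sum = 55.93

55.93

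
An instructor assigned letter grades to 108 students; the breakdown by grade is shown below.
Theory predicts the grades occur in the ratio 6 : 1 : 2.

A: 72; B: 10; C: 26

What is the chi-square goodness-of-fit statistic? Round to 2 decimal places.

0.50

Ratio total = 9. Expected counts: 108×6/9 = 72, 108×1/9 = 12, 108×2/9 = 24.
cat         O        E   (O−E)²/E
A          72       72      0.000
B          10       12      0.333
C          26       24      0.167
Sum = 0.50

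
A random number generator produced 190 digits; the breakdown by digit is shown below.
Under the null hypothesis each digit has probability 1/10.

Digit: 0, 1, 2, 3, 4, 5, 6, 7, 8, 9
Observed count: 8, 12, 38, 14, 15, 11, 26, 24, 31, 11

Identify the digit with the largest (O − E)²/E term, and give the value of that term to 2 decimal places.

2, 19.00

Under H₀ each category has probability 1/10, so each expected count is 190/10 = 19.
χ² = (8−19)²/19 + (12−19)²/19 + (38−19)²/19 + (14−19)²/19 + (15−19)²/19 + (11−19)²/19 + (26−19)²/19 + (24−19)²/19 + (31−19)²/19 + (11−19)²/19
   = 6.368 + 2.579 + 19.000 + 1.316 + 0.842 + 3.368 + 2.579 + 1.316 + 7.579 + 3.368
The largest term is for 2: 19.00.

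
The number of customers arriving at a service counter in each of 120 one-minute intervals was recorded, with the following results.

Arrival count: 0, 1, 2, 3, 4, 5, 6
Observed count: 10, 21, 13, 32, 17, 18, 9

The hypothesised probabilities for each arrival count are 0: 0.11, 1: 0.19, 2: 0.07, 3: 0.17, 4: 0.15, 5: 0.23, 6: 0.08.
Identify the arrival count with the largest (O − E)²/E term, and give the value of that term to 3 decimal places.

Expected counts E_i = n·p_i: 120×0.11 = 13.2, 120×0.19 = 22.8, 120×0.07 = 8.4, 120×0.17 = 20.4, 120×0.15 = 18, 120×0.23 = 27.6, 120×0.08 = 9.6.
0: (10 − 13.2)²/13.2 = 10.24/13.2 = 0.7758
1: (21 − 22.8)²/22.8 = 3.24/22.8 = 0.1421
2: (13 − 8.4)²/8.4 = 21.16/8.4 = 2.5190
3: (32 − 20.4)²/20.4 = 134.56/20.4 = 6.5961
4: (17 − 18)²/18 = 1/18 = 0.0556
5: (18 − 27.6)²/27.6 = 92.16/27.6 = 3.3391
6: (9 − 9.6)²/9.6 = 0.36/9.6 = 0.0375
The largest term is for 3: 6.596.

3, 6.596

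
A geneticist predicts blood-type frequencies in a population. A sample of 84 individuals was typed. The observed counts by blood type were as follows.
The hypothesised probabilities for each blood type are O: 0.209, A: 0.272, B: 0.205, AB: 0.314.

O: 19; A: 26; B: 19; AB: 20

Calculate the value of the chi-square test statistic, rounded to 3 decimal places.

2.279

Expected counts E_i = n·p_i: 84×0.209 = 17.556, 84×0.272 = 22.848, 84×0.205 = 17.22, 84×0.314 = 26.376.
χ² = (19−17.556)²/17.556 + (26−22.848)²/22.848 + (19−17.22)²/17.22 + (20−26.376)²/26.376
   = 0.1188 + 0.4348 + 0.1840 + 1.5413
Sum = 2.279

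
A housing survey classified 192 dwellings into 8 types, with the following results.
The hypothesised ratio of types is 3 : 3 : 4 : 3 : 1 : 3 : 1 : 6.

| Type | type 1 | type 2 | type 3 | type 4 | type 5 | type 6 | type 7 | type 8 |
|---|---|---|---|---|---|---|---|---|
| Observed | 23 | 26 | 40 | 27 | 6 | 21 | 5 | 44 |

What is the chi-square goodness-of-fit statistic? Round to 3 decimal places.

4.917

Ratio total = 24. Expected counts: 192×3/24 = 24, 192×3/24 = 24, 192×4/24 = 32, 192×3/24 = 24, 192×1/24 = 8, 192×3/24 = 24, 192×1/24 = 8, 192×6/24 = 48.
χ² = (23−24)²/24 + (26−24)²/24 + (40−32)²/32 + (27−24)²/24 + (6−8)²/8 + (21−24)²/24 + (5−8)²/8 + (44−48)²/48
   = 0.0417 + 0.1667 + 2.0000 + 0.3750 + 0.5000 + 0.3750 + 1.1250 + 0.3333
Sum = 4.917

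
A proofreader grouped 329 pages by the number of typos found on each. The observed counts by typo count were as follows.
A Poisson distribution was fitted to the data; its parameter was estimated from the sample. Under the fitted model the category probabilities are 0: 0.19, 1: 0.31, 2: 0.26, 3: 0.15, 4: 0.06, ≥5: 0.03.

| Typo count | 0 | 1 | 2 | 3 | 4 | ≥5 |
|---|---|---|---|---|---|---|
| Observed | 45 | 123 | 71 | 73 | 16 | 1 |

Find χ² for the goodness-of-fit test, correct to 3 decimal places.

Expected counts E_i = n·p_i: 329×0.19 = 62.51, 329×0.31 = 101.99, 329×0.26 = 85.54, 329×0.15 = 49.35, 329×0.06 = 19.74, 329×0.03 = 9.87.
χ² = (45−62.51)²/62.51 + (123−101.99)²/101.99 + (71−85.54)²/85.54 + (73−49.35)²/49.35 + (16−19.74)²/19.74 + (1−9.87)²/9.87
   = 4.9048 + 4.3281 + 2.4715 + 11.3338 + 0.7086 + 7.9713
Sum = 31.718

31.718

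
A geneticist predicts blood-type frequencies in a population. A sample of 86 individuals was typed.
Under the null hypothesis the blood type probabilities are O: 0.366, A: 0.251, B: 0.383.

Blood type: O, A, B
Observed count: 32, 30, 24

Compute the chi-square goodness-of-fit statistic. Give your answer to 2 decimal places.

Expected counts E_i = n·p_i: 86×0.366 = 31.476, 86×0.251 = 21.586, 86×0.383 = 32.938.
O: (32 − 31.476)²/31.476 = 0.274576/31.476 = 0.009
A: (30 − 21.586)²/21.586 = 70.795396/21.586 = 3.280
B: (24 − 32.938)²/32.938 = 79.887844/32.938 = 2.425
Sum = 5.71

5.71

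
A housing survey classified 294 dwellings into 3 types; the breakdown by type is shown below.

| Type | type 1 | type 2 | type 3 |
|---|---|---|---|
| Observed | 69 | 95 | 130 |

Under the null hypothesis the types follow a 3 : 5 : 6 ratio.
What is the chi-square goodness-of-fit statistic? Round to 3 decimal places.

1.651

Ratio total = 14. Expected counts: 294×3/14 = 63, 294×5/14 = 105, 294×6/14 = 126.
χ² = (69−63)²/63 + (95−105)²/105 + (130−126)²/126
   = 0.5714 + 0.9524 + 0.1270
Sum = 1.651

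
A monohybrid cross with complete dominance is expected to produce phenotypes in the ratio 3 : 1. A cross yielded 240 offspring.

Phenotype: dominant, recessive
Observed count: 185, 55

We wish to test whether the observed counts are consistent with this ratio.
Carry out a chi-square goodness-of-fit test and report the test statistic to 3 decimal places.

Ratio total = 4. Expected counts: 240×3/4 = 180, 240×1/4 = 60.
χ² = (185−180)²/180 + (55−60)²/60
   = 0.1389 + 0.4167
Sum = 0.556

0.556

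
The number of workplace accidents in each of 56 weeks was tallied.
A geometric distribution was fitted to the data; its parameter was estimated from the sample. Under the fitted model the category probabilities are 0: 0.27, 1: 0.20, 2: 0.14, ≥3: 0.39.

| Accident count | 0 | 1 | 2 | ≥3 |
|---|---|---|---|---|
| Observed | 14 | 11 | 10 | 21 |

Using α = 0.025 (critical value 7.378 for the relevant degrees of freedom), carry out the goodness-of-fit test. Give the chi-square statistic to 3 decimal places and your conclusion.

0.714; do not reject

Expected counts E_i = n·p_i: 56×0.27 = 15.12, 56×0.20 = 11.2, 56×0.14 = 7.84, 56×0.39 = 21.84.
cat         O        E   (O−E)²/E
0          14    15.12     0.0830
1          11     11.2     0.0036
2          10     7.84     0.5951
≥3         21    21.84     0.0323
Sum = 0.714
df = 2. Since 0.714 < 7.378, we do not reject H₀.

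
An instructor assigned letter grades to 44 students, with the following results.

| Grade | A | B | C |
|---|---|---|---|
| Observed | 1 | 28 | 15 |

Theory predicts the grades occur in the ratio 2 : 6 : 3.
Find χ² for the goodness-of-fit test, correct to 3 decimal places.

7.542

Ratio total = 11. Expected counts: 44×2/11 = 8, 44×6/11 = 24, 44×3/11 = 12.
cat         O        E   (O−E)²/E
A           1        8     6.1250
B          28       24     0.6667
C          15       12     0.7500
Sum = 7.542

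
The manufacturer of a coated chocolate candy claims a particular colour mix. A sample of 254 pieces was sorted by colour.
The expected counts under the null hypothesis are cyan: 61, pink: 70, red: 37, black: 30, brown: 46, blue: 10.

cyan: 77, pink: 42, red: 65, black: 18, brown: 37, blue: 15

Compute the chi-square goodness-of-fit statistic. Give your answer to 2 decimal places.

45.65

cat         O        E   (O−E)²/E
cyan       77       61      4.197
pink       42       70     11.200
red        65       37     21.189
black      18       30      4.800
brown      37       46      1.761
blue       15       10      2.500
Sum = 45.65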